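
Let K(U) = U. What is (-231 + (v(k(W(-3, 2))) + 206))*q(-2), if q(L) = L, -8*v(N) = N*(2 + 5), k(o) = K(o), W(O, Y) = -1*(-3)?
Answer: 221/4 ≈ 55.250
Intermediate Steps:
W(O, Y) = 3
k(o) = o
v(N) = -7*N/8 (v(N) = -N*(2 + 5)/8 = -N*7/8 = -7*N/8)
(-231 + (v(k(W(-3, 2))) + 206))*q(-2) = (-231 + (-7/8*3 + 206))*(-2) = (-231 + (-21/8 + 206))*(-2) = (-231 + 1627/8)*(-2) = -221/8*(-2) = 221/4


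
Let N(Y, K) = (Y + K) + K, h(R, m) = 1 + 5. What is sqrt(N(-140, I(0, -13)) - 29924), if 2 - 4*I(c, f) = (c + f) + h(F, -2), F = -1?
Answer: I*sqrt(120238)/2 ≈ 173.38*I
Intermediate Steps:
h(R, m) = 6
I(c, f) = -1 - c/4 - f/4 (I(c, f) = 1/2 - ((c + f) + 6)/4 = 1/2 - (6 + c + f)/4 = 1/2 + (-3/2 - c/4 - f/4) = -1 - c/4 - f/4)
N(Y, K) = Y + 2*K (N(Y, K) = (K + Y) + K = Y + 2*K)
sqrt(N(-140, I(0, -13)) - 29924) = sqrt((-140 + 2*(-1 - 1/4*0 - 1/4*(-13))) - 29924) = sqrt((-140 + 2*(-1 + 0 + 13/4)) - 29924) = sqrt((-140 + 2*(9/4)) - 29924) = sqrt((-140 + 9/2) - 29924) = sqrt(-271/2 - 29924) = sqrt(-60119/2) = I*sqrt(120238)/2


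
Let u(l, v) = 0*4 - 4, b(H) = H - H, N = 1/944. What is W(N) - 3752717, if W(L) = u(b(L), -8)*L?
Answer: -885641213/236 ≈ -3.7527e+6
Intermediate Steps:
N = 1/944 ≈ 0.0010593
b(H) = 0
u(l, v) = -4 (u(l, v) = 0 - 4 = -4)
W(L) = -4*L
W(N) - 3752717 = -4*1/944 - 3752717 = -1/236 - 3752717 = -885641213/236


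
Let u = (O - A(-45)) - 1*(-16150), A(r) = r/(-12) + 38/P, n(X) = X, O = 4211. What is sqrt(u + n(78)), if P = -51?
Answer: sqrt(212616093)/102 ≈ 142.95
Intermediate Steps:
A(r) = -38/51 - r/12 (A(r) = r/(-12) + 38/(-51) = r*(-1/12) + 38*(-1/51) = -r/12 - 38/51 = -38/51 - r/12)
u = 4153031/204 (u = (4211 - (-38/51 - 1/12*(-45))) - 1*(-16150) = (4211 - (-38/51 + 15/4)) + 16150 = (4211 - 1*613/204) + 16150 = (4211 - 613/204) + 16150 = 858431/204 + 16150 = 4153031/204 ≈ 20358.)
sqrt(u + n(78)) = sqrt(4153031/204 + 78) = sqrt(4168943/204) = sqrt(212616093)/102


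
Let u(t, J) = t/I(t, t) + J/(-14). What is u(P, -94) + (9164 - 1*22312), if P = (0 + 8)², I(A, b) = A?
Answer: -91982/7 ≈ -13140.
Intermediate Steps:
P = 64 (P = 8² = 64)
u(t, J) = 1 - J/14 (u(t, J) = t/t + J/(-14) = 1 + J*(-1/14) = 1 - J/14)
u(P, -94) + (9164 - 1*22312) = (1 - 1/14*(-94)) + (9164 - 1*22312) = (1 + 47/7) + (9164 - 22312) = 54/7 - 13148 = -91982/7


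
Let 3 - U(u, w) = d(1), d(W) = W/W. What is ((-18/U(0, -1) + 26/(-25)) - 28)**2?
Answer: 904401/625 ≈ 1447.0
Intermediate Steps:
d(W) = 1
U(u, w) = 2 (U(u, w) = 3 - 1*1 = 3 - 1 = 2)
((-18/U(0, -1) + 26/(-25)) - 28)**2 = ((-18/2 + 26/(-25)) - 28)**2 = ((-18*1/2 + 26*(-1/25)) - 28)**2 = ((-9 - 26/25) - 28)**2 = (-251/25 - 28)**2 = (-951/25)**2 = 904401/625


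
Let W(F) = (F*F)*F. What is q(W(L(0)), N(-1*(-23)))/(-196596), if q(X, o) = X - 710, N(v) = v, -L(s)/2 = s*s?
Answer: 355/98298 ≈ 0.0036115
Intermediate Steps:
L(s) = -2*s² (L(s) = -2*s*s = -2*s²)
W(F) = F³ (W(F) = F²*F = F³)
q(X, o) = -710 + X
q(W(L(0)), N(-1*(-23)))/(-196596) = (-710 + (-2*0²)³)/(-196596) = (-710 + (-2*0)³)*(-1/196596) = (-710 + 0³)*(-1/196596) = (-710 + 0)*(-1/196596) = -710*(-1/196596) = 355/98298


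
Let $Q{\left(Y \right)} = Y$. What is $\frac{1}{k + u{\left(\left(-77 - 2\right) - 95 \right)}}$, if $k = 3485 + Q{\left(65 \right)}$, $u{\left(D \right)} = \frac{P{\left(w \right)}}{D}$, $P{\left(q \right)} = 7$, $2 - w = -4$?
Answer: $\frac{174}{617693} \approx 0.00028169$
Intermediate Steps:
$w = 6$ ($w = 2 - -4 = 2 + 4 = 6$)
$u{\left(D \right)} = \frac{7}{D}$
$k = 3550$ ($k = 3485 + 65 = 3550$)
$\frac{1}{k + u{\left(\left(-77 - 2\right) - 95 \right)}} = \frac{1}{3550 + \frac{7}{\left(-77 - 2\right) - 95}} = \frac{1}{3550 + \frac{7}{-79 - 95}} = \frac{1}{3550 + \frac{7}{-174}} = \frac{1}{3550 + 7 \left(- \frac{1}{174}\right)} = \frac{1}{3550 - \frac{7}{174}} = \frac{1}{\frac{617693}{174}} = \frac{174}{617693}$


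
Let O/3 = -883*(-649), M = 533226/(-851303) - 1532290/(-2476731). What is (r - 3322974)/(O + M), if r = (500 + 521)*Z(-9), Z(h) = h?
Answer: -7025694180713146359/3624846805857805757 ≈ -1.9382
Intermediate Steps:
M = -16214290336/2108448530493 (M = 533226*(-1/851303) - 1532290*(-1/2476731) = -533226/851303 + 1532290/2476731 = -16214290336/2108448530493 ≈ -0.0076902)
r = -9189 (r = (500 + 521)*(-9) = 1021*(-9) = -9189)
O = 1719201 (O = 3*(-883*(-649)) = 3*573067 = 1719201)
(r - 3322974)/(O + M) = (-9189 - 3322974)/(1719201 - 16214290336/2108448530493) = -3332163/3624846805857805757/2108448530493 = -3332163*2108448530493/3624846805857805757 = -7025694180713146359/3624846805857805757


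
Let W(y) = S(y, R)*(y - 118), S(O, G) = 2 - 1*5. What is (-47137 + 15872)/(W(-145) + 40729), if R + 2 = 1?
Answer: -31265/41518 ≈ -0.75305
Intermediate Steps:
R = -1 (R = -2 + 1 = -1)
S(O, G) = -3 (S(O, G) = 2 - 5 = -3)
W(y) = 354 - 3*y (W(y) = -3*(y - 118) = -3*(-118 + y) = 354 - 3*y)
(-47137 + 15872)/(W(-145) + 40729) = (-47137 + 15872)/((354 - 3*(-145)) + 40729) = -31265/((354 + 435) + 40729) = -31265/(789 + 40729) = -31265/41518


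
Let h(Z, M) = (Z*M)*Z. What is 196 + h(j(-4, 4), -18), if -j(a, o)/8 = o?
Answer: -18236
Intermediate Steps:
j(a, o) = -8*o
h(Z, M) = M*Z² (h(Z, M) = (M*Z)*Z = M*Z²)
196 + h(j(-4, 4), -18) = 196 - 18*(-8*4)² = 196 - 18*(-32)² = 196 - 18*1024 = 196 - 18432 = -18236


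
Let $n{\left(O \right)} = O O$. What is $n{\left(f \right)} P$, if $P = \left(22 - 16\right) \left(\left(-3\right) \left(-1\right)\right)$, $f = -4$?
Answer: $288$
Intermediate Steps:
$P = 18$ ($P = 6 \cdot 3 = 18$)
$n{\left(O \right)} = O^{2}$
$n{\left(f \right)} P = \left(-4\right)^{2} \cdot 18 = 16 \cdot 18 = 288$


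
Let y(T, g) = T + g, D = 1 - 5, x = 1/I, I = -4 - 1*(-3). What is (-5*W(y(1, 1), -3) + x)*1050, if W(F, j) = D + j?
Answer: 35700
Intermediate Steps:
I = -1 (I = -4 + 3 = -1)
x = -1 (x = 1/(-1) = -1)
D = -4
W(F, j) = -4 + j
(-5*W(y(1, 1), -3) + x)*1050 = (-5*(-4 - 3) - 1)*1050 = (-5*(-7) - 1)*1050 = (35 - 1)*1050 = 34*1050 = 35700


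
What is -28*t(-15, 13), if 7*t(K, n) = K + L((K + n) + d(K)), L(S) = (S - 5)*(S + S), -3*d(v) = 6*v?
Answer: -5092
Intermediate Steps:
d(v) = -2*v
L(S) = 2*S*(-5 + S) (L(S) = (-5 + S)*(2*S) = 2*S*(-5 + S))
t(K, n) = K/7 + 2*(n - K)*(-5 + n - K)/7 (t(K, n) = (K + 2*((K + n) - 2*K)*(-5 + ((K + n) - 2*K)))/7 = (K + 2*(n - K)*(-5 + (n - K)))/7 = (K + 2*(n - K)*(-5 + n - K))/7 = K/7 + 2*(n - K)*(-5 + n - K)/7)
-28*t(-15, 13) = -28*((⅐)*(-15) - 2*(13 - 1*(-15))*(5 - 15 - 1*13)/7) = -28*(-15/7 - 2*(13 + 15)*(5 - 15 - 13)/7) = -28*(-15/7 - 2/7*28*(-23)) = -28*(-15/7 + 184) = -28*1273/7 = -5092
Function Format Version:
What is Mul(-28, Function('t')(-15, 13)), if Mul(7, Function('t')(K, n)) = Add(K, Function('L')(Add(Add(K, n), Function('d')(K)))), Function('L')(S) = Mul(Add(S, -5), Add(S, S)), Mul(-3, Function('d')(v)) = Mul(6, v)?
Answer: -5092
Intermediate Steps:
Function('d')(v) = Mul(-2, v) (Function('d')(v) = Mul(Rational(-1, 3), Mul(6, v)) = Mul(-2, v))
Function('L')(S) = Mul(2, S, Add(-5, S)) (Function('L')(S) = Mul(Add(-5, S), Mul(2, S)) = Mul(2, S, Add(-5, S)))
Function('t')(K, n) = Add(Mul(Rational(1, 7), K), Mul(Rational(2, 7), Add(n, Mul(-1, K)), Add(-5, n, Mul(-1, K)))) (Function('t')(K, n) = Mul(Rational(1, 7), Add(K, Mul(2, Add(Add(K, n), Mul(-2, K)), Add(-5, Add(Add(K, n), Mul(-2, K)))))) = Mul(Rational(1, 7), Add(K, Mul(2, Add(n, Mul(-1, K)), Add(-5, Add(n, Mul(-1, K)))))) = Mul(Rational(1, 7), Add(K, Mul(2, Add(n, Mul(-1, K)), Add(-5, n, Mul(-1, K))))) = Add(Mul(Rational(1, 7), K), Mul(Rational(2, 7), Add(n, Mul(-1, K)), Add(-5, n, Mul(-1, K)))))
Mul(-28, Function('t')(-15, 13)) = Mul(-28, Add(Mul(Rational(1, 7), -15), Mul(Rational(-2, 7), Add(13, Mul(-1, -15)), Add(5, -15, Mul(-1, 13))))) = Mul(-28, Add(Rational(-15, 7), Mul(Rational(-2, 7), Add(13, 15), Add(5, -15, -13)))) = Mul(-28, Add(Rational(-15, 7), Mul(Rational(-2, 7), 28, -23))) = Mul(-28, Add(Rational(-15, 7), 184)) = Mul(-28, Rational(1273, 7)) = -5092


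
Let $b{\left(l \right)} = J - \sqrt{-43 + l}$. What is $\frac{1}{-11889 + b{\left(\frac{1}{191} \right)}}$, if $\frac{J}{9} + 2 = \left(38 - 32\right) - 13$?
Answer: $- \frac{1143135}{13683330056} + \frac{i \sqrt{392123}}{13683330056} \approx -8.3542 \cdot 10^{-5} + 4.5763 \cdot 10^{-8} i$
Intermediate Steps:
$J = -81$ ($J = -18 + 9 \left(\left(38 - 32\right) - 13\right) = -18 + 9 \left(6 - 13\right) = -18 + 9 \left(-7\right) = -18 - 63 = -81$)
$b{\left(l \right)} = -81 - \sqrt{-43 + l}$
$\frac{1}{-11889 + b{\left(\frac{1}{191} \right)}} = \frac{1}{-11889 - \left(81 + \sqrt{-43 + \frac{1}{191}}\right)} = \frac{1}{-11889 - \left(81 + \sqrt{- \frac{8212}{191}}\right)} = \frac{1}{-11889 - \left(81 + \frac{2 i \sqrt{392123}}{191}\right)} = \frac{1}{-11970 - \frac{2 i \sqrt{392123}}{191}}$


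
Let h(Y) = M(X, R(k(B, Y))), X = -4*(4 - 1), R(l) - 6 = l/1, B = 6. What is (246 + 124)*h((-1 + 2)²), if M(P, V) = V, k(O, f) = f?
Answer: 2590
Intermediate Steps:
R(l) = 6 + l (R(l) = 6 + l/1 = 6 + l*1 = 6 + l)
X = -12 (X = -4*3 = -12)
h(Y) = 6 + Y
(246 + 124)*h((-1 + 2)²) = (246 + 124)*(6 + (-1 + 2)²) = 370*(6 + 1²) = 370*(6 + 1) = 370*7 = 2590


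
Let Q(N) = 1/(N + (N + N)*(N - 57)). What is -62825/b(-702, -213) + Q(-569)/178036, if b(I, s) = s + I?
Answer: 530785001678881/7730493856524 ≈ 68.661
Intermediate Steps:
Q(N) = 1/(N + 2*N*(-57 + N)) (Q(N) = 1/(N + (2*N)*(-57 + N)) = 1/(N + 2*N*(-57 + N)))
b(I, s) = I + s
-62825/b(-702, -213) + Q(-569)/178036 = -62825/(-702 - 213) + (1/((-569)*(-113 + 2*(-569))))/178036 = -62825/(-915) - 1/(569*(-113 - 1138))*(1/178036) = -62825*(-1/915) - 1/569/(-1251)*(1/178036) = 12565/183 - 1/569*(-1/1251)*(1/178036) = 12565/183 + (1/711819)*(1/178036) = 12565/183 + 1/126729407484 = 530785001678881/7730493856524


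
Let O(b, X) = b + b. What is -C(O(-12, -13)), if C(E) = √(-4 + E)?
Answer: -2*I*√7 ≈ -5.2915*I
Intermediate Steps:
O(b, X) = 2*b
-C(O(-12, -13)) = -√(-4 + 2*(-12)) = -√(-4 - 24) = -√(-28) = -2*I*√7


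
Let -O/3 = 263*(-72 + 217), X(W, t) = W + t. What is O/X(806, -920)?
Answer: 38135/38 ≈ 1003.6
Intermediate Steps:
O = -114405 (O = -789*(-72 + 217) = -789*145 = -3*38135 = -114405)
O/X(806, -920) = -114405/(806 - 920) = -114405/(-114) = -114405*(-1/114) = 38135/38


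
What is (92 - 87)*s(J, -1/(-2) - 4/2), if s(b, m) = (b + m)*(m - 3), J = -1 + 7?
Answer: -405/4 ≈ -101.25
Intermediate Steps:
J = 6
s(b, m) = (-3 + m)*(b + m) (s(b, m) = (b + m)*(-3 + m) = (-3 + m)*(b + m))
(92 - 87)*s(J, -1/(-2) - 4/2) = (92 - 87)*((-1/(-2) - 4/2)**2 - 3*6 - 3*(-1/(-2) - 4/2) + 6*(-1/(-2) - 4/2)) = 5*((-1*(-1/2) - 4*1/2)**2 - 18 - 3*(-1*(-1/2) - 4*1/2) + 6*(-1*(-1/2) - 4*1/2)) = 5*((1/2 - 2)**2 - 18 - 3*(1/2 - 2) + 6*(1/2 - 2)) = 5*((-3/2)**2 - 18 - 3*(-3/2) + 6*(-3/2)) = 5*(9/4 - 18 + 9/2 - 9) = 5*(-81/4) = -405/4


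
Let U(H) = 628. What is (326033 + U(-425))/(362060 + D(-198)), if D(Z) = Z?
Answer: 326661/361862 ≈ 0.90272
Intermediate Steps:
(326033 + U(-425))/(362060 + D(-198)) = (326033 + 628)/(362060 - 198) = 326661/361862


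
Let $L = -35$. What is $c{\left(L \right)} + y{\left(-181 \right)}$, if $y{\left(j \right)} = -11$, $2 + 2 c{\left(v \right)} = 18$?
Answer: $-3$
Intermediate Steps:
$c{\left(v \right)} = 8$ ($c{\left(v \right)} = -1 + \frac{1}{2} \cdot 18 = -1 + 9 = 8$)
$c{\left(L \right)} + y{\left(-181 \right)} = 8 - 11 = -3$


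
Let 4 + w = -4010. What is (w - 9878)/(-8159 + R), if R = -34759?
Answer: 302/933 ≈ 0.32369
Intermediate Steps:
w = -4014 (w = -4 - 4010 = -4014)
(w - 9878)/(-8159 + R) = (-4014 - 9878)/(-8159 - 34759) = -13892/(-42918) = -13892*(-1/42918) = 302/933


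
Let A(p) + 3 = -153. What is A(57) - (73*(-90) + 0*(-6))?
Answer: 6414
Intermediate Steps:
A(p) = -156 (A(p) = -3 - 153 = -156)
A(57) - (73*(-90) + 0*(-6)) = -156 - (73*(-90) + 0*(-6)) = -156 - (-6570 + 0) = -156 - 1*(-6570) = -156 + 6570 = 6414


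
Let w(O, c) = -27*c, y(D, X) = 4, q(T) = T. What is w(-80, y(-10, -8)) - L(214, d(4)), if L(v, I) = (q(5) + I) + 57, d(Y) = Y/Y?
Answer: -171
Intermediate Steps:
d(Y) = 1
L(v, I) = 62 + I (L(v, I) = (5 + I) + 57 = 62 + I)
w(-80, y(-10, -8)) - L(214, d(4)) = -27*4 - (62 + 1) = -108 - 1*63 = -108 - 63 = -171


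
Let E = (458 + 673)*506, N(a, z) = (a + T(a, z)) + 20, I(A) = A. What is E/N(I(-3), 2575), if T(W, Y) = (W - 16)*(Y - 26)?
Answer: -95381/8069 ≈ -11.821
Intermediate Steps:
T(W, Y) = (-26 + Y)*(-16 + W) (T(W, Y) = (-16 + W)*(-26 + Y) = (-26 + Y)*(-16 + W))
N(a, z) = 436 - 25*a - 16*z + a*z (N(a, z) = (a + (416 - 26*a - 16*z + a*z)) + 20 = (416 - 25*a - 16*z + a*z) + 20 = 436 - 25*a - 16*z + a*z)
E = 572286 (E = 1131*506 = 572286)
E/N(I(-3), 2575) = 572286/(436 - 25*(-3) - 16*2575 - 3*2575) = 572286/(436 + 75 - 41200 - 7725) = 572286/(-48414) = 572286*(-1/48414) = -95381/8069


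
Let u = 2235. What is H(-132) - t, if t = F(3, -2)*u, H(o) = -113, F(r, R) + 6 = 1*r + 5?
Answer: -4583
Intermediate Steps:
F(r, R) = -1 + r (F(r, R) = -6 + (1*r + 5) = -6 + (r + 5) = -6 + (5 + r) = -1 + r)
t = 4470 (t = (-1 + 3)*2235 = 2*2235 = 4470)
H(-132) - t = -113 - 1*4470 = -113 - 4470 = -4583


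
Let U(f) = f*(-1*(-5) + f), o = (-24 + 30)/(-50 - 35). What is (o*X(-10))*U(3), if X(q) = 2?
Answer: -288/85 ≈ -3.3882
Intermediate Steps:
o = -6/85 (o = 6/(-85) = 6*(-1/85) = -6/85 ≈ -0.070588)
U(f) = f*(5 + f)
(o*X(-10))*U(3) = (-6/85*2)*(3*(5 + 3)) = -36*8/85 = -12/85*24 = -288/85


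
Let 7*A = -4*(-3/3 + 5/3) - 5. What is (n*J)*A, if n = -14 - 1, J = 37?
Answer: 4255/7 ≈ 607.86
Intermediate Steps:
A = -23/21 (A = (-4*(-3/3 + 5/3) - 5)/7 = (-4*(-3*1/3 + 5*(1/3)) - 5)/7 = (-4*(-1 + 5/3) - 5)/7 = (-4*2/3 - 5)/7 = (-8/3 - 5)/7 = (1/7)*(-23/3) = -23/21 ≈ -1.0952)
n = -15
(n*J)*A = -15*37*(-23/21) = -555*(-23/21) = 4255/7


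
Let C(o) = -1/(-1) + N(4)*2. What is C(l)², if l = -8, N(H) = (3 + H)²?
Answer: 9801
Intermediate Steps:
C(o) = 99 (C(o) = -1/(-1) + (3 + 4)²*2 = -1*(-1) + 7²*2 = 1 + 49*2 = 1 + 98 = 99)
C(l)² = 99² = 9801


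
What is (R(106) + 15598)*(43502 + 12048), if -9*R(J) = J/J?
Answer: 7798164550/9 ≈ 8.6646e+8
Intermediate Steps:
R(J) = -1/9 (R(J) = -J/(9*J) = -1/9*1 = -1/9)
(R(106) + 15598)*(43502 + 12048) = (-1/9 + 15598)*(43502 + 12048) = (140381/9)*55550 = 7798164550/9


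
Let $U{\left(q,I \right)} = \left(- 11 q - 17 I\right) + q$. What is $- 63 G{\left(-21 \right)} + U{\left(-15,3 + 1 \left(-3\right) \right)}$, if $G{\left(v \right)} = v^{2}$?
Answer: $-27633$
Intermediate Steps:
$U{\left(q,I \right)} = - 17 I - 10 q$ ($U{\left(q,I \right)} = \left(- 17 I - 11 q\right) + q = - 17 I - 10 q$)
$- 63 G{\left(-21 \right)} + U{\left(-15,3 + 1 \left(-3\right) \right)} = - 63 \left(-21\right)^{2} - \left(-150 + 17 \left(3 + 1 \left(-3\right)\right)\right) = \left(-63\right) 441 + \left(- 17 \left(3 - 3\right) + 150\right) = -27783 + \left(\left(-17\right) 0 + 150\right) = -27783 + \left(0 + 150\right) = -27783 + 150 = -27633$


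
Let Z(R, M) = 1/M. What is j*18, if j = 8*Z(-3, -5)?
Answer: -144/5 ≈ -28.800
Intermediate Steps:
j = -8/5 (j = 8/(-5) = 8*(-1/5) = -8/5 ≈ -1.6000)
j*18 = -8/5*18 = -144/5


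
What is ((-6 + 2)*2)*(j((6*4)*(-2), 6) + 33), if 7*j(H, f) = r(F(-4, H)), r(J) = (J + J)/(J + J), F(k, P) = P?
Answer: -1856/7 ≈ -265.14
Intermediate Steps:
r(J) = 1 (r(J) = (2*J)/((2*J)) = (2*J)*(1/(2*J)) = 1)
j(H, f) = ⅐ (j(H, f) = (⅐)*1 = ⅐)
((-6 + 2)*2)*(j((6*4)*(-2), 6) + 33) = ((-6 + 2)*2)*(⅐ + 33) = -4*2*(232/7) = -8*232/7 = -1856/7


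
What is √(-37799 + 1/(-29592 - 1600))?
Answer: I*√9194047937382/15596 ≈ 194.42*I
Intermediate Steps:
√(-37799 + 1/(-29592 - 1600)) = √(-37799 + 1/(-31192)) = √(-37799 - 1/31192) = √(-1179026409/31192) = I*√9194047937382/15596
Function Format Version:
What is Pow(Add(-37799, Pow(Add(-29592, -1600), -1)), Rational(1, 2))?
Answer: Mul(Rational(1, 15596), I, Pow(9194047937382, Rational(1, 2))) ≈ Mul(194.42, I)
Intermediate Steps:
Pow(Add(-37799, Pow(Add(-29592, -1600), -1)), Rational(1, 2)) = Pow(Add(-37799, Pow(-31192, -1)), Rational(1, 2)) = Pow(Add(-37799, Rational(-1, 31192)), Rational(1, 2)) = Pow(Rational(-1179026409, 31192), Rational(1, 2)) = Mul(Rational(1, 15596), I, Pow(9194047937382, Rational(1, 2)))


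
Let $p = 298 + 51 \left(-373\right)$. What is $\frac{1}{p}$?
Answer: $- \frac{1}{18725} \approx -5.3405 \cdot 10^{-5}$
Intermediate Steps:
$p = -18725$ ($p = 298 - 19023 = -18725$)
$\frac{1}{p} = \frac{1}{-18725} = - \frac{1}{18725}$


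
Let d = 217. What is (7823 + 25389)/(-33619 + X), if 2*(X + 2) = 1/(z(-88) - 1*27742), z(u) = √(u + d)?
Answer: -3437487356566413088/3479819416990062469 + 66424*√129/3479819416990062469 ≈ -0.98783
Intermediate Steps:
z(u) = √(217 + u) (z(u) = √(u + 217) = √(217 + u))
X = -2 + 1/(2*(-27742 + √129)) (X = -2 + 1/(2*(√(217 - 88) - 1*27742)) = -2 + 1/(2*(√129 - 27742)) = -2 + 1/(2*(-27742 + √129)) ≈ -2.0000)
(7823 + 25389)/(-33619 + X) = (7823 + 25389)/(-33619 + (-1539250741/769618435 - √129/1539236870)) = 33212/(-25875341417006/769618435 - √129/1539236870)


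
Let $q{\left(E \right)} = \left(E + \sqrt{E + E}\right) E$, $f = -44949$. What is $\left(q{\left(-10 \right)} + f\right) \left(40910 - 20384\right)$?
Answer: $-920570574 - 410520 i \sqrt{5} \approx -9.2057 \cdot 10^{8} - 9.1795 \cdot 10^{5} i$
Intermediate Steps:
$q{\left(E \right)} = E \left(E + \sqrt{2} \sqrt{E}\right)$ ($q{\left(E \right)} = \left(E + \sqrt{2 E}\right) E = \left(E + \sqrt{2} \sqrt{E}\right) E = E \left(E + \sqrt{2} \sqrt{E}\right)$)
$\left(q{\left(-10 \right)} + f\right) \left(40910 - 20384\right) = \left(\left(\left(-10\right)^{2} + \sqrt{2} \left(-10\right)^{\frac{3}{2}}\right) - 44949\right) \left(40910 - 20384\right) = \left(\left(100 + \sqrt{2} \left(- 10 i \sqrt{10}\right)\right) - 44949\right) 20526 = \left(\left(100 - 20 i \sqrt{5}\right) - 44949\right) 20526 = \left(-44849 - 20 i \sqrt{5}\right) 20526 = -920570574 - 410520 i \sqrt{5}$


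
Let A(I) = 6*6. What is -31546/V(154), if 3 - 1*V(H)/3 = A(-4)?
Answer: 31546/99 ≈ 318.65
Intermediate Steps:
A(I) = 36
V(H) = -99 (V(H) = 9 - 3*36 = 9 - 108 = -99)
-31546/V(154) = -31546/(-99) = -31546*(-1/99) = 31546/99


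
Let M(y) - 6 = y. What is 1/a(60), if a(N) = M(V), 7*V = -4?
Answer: 7/38 ≈ 0.18421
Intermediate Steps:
V = -4/7 (V = (⅐)*(-4) = -4/7 ≈ -0.57143)
M(y) = 6 + y
a(N) = 38/7 (a(N) = 6 - 4/7 = 38/7)
1/a(60) = 1/(38/7) = 7/38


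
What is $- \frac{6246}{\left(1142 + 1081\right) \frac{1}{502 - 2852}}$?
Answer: $\frac{1630900}{247} \approx 6602.8$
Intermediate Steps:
$- \frac{6246}{\left(1142 + 1081\right) \frac{1}{502 - 2852}} = - \frac{6246}{2223 \frac{1}{-2350}} = - \frac{6246}{2223 \left(- \frac{1}{2350}\right)} = - \frac{6246}{- \frac{2223}{2350}} = \left(-6246\right) \left(- \frac{2350}{2223}\right) = \frac{1630900}{247}$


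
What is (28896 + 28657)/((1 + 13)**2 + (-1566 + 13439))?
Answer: 57553/12069 ≈ 4.7687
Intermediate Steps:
(28896 + 28657)/((1 + 13)**2 + (-1566 + 13439)) = 57553/(14**2 + 11873) = 57553/(196 + 11873) = 57553/12069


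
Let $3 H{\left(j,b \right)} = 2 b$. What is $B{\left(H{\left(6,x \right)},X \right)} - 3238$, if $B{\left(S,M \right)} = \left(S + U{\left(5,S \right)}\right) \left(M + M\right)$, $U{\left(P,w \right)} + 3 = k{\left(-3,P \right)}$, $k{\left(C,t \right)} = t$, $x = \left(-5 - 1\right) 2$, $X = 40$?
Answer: $-3718$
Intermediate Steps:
$x = -12$ ($x = \left(-6\right) 2 = -12$)
$U{\left(P,w \right)} = -3 + P$
$H{\left(j,b \right)} = \frac{2 b}{3}$
$B{\left(S,M \right)} = 2 M \left(2 + S\right)$ ($B{\left(S,M \right)} = \left(S + \left(-3 + 5\right)\right) \left(M + M\right) = \left(S + 2\right) 2 M = \left(2 + S\right) 2 M = 2 M \left(2 + S\right)$)
$B{\left(H{\left(6,x \right)},X \right)} - 3238 = 2 \cdot 40 \left(2 + \frac{2}{3} \left(-12\right)\right) - 3238 = 2 \cdot 40 \left(2 - 8\right) - 3238 = 2 \cdot 40 \left(-6\right) - 3238 = -480 - 3238 = -3718$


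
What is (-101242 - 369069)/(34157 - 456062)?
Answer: 470311/421905 ≈ 1.1147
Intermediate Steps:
(-101242 - 369069)/(34157 - 456062) = -470311/(-421905) = -470311*(-1/421905) = 470311/421905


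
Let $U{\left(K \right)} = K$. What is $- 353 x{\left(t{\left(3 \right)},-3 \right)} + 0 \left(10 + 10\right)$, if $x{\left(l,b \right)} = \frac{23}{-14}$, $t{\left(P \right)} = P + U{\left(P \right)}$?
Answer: $\frac{8119}{14} \approx 579.93$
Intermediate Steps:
$t{\left(P \right)} = 2 P$ ($t{\left(P \right)} = P + P = 2 P$)
$x{\left(l,b \right)} = - \frac{23}{14}$ ($x{\left(l,b \right)} = 23 \left(- \frac{1}{14}\right) = - \frac{23}{14}$)
$- 353 x{\left(t{\left(3 \right)},-3 \right)} + 0 \left(10 + 10\right) = \left(-353\right) \left(- \frac{23}{14}\right) + 0 \left(10 + 10\right) = \frac{8119}{14} + 0 \cdot 20 = \frac{8119}{14} + 0 = \frac{8119}{14}$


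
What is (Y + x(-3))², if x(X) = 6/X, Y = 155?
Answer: 23409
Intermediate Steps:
(Y + x(-3))² = (155 + 6/(-3))² = (155 + 6*(-⅓))² = (155 - 2)² = 153² = 23409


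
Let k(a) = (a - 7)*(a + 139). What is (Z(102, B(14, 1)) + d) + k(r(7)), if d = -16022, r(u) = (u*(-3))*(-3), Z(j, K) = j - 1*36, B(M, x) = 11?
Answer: -4644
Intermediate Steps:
Z(j, K) = -36 + j (Z(j, K) = j - 36 = -36 + j)
r(u) = 9*u (r(u) = -3*u*(-3) = 9*u)
k(a) = (-7 + a)*(139 + a)
(Z(102, B(14, 1)) + d) + k(r(7)) = ((-36 + 102) - 16022) + (-973 + (9*7)**2 + 132*(9*7)) = (66 - 16022) + (-973 + 63**2 + 132*63) = -15956 + (-973 + 3969 + 8316) = -15956 + 11312 = -4644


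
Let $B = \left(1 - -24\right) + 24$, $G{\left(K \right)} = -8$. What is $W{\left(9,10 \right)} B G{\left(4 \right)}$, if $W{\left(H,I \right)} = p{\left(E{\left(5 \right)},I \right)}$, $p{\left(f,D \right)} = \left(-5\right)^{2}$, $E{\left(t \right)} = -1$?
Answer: $-9800$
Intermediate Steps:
$p{\left(f,D \right)} = 25$
$W{\left(H,I \right)} = 25$
$B = 49$ ($B = \left(1 + 24\right) + 24 = 25 + 24 = 49$)
$W{\left(9,10 \right)} B G{\left(4 \right)} = 25 \cdot 49 \left(-8\right) = 1225 \left(-8\right) = -9800$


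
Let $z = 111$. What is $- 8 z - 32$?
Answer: $-920$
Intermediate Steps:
$- 8 z - 32 = \left(-8\right) 111 - 32 = -888 - 32 = -920$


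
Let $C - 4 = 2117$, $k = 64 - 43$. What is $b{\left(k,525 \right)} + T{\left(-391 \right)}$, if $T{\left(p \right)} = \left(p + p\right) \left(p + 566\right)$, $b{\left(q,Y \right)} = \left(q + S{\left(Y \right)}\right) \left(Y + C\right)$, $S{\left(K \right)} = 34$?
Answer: $8680$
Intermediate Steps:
$k = 21$ ($k = 64 - 43 = 21$)
$C = 2121$ ($C = 4 + 2117 = 2121$)
$b{\left(q,Y \right)} = \left(34 + q\right) \left(2121 + Y\right)$ ($b{\left(q,Y \right)} = \left(q + 34\right) \left(Y + 2121\right) = \left(34 + q\right) \left(2121 + Y\right)$)
$T{\left(p \right)} = 2 p \left(566 + p\right)$
$b{\left(k,525 \right)} + T{\left(-391 \right)} = \left(72114 + 34 \cdot 525 + 2121 \cdot 21 + 525 \cdot 21\right) + 2 \left(-391\right) \left(566 - 391\right) = \left(72114 + 17850 + 44541 + 11025\right) + 2 \left(-391\right) 175 = 145530 - 136850 = 8680$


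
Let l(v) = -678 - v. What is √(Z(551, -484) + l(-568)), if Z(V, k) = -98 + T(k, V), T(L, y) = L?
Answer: 2*I*√173 ≈ 26.306*I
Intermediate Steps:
Z(V, k) = -98 + k
√(Z(551, -484) + l(-568)) = √((-98 - 484) + (-678 - 1*(-568))) = √(-582 + (-678 + 568)) = √(-582 - 110) = √(-692) = 2*I*√173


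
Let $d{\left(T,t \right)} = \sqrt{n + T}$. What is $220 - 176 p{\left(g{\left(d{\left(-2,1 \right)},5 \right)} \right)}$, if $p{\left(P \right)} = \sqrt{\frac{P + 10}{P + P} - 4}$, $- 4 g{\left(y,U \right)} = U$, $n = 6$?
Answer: $220 - 88 i \sqrt{30} \approx 220.0 - 482.0 i$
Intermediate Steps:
$d{\left(T,t \right)} = \sqrt{6 + T}$
$g{\left(y,U \right)} = - \frac{U}{4}$
$p{\left(P \right)} = \sqrt{-4 + \frac{10 + P}{2 P}}$ ($p{\left(P \right)} = \sqrt{\frac{10 + P}{2 P} - 4} = \sqrt{-4 + \frac{10 + P}{2 P}}$)
$220 - 176 p{\left(g{\left(d{\left(-2,1 \right)},5 \right)} \right)} = 220 - 176 \frac{\sqrt{-14 + \frac{20}{\left(- \frac{1}{4}\right) 5}}}{2} = 220 - 176 \frac{\sqrt{-14 + \frac{20}{- \frac{5}{4}}}}{2} = 220 - 176 \frac{\sqrt{-14 + 20 \left(- \frac{4}{5}\right)}}{2} = 220 - 176 \frac{\sqrt{-14 - 16}}{2} = 220 - 176 \frac{\sqrt{-30}}{2} = 220 - 176 \frac{i \sqrt{30}}{2} = 220 - 88 i \sqrt{30}$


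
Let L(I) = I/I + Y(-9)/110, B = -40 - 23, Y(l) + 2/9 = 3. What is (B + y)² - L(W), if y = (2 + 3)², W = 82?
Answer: 285709/198 ≈ 1443.0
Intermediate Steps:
Y(l) = 25/9 (Y(l) = -2/9 + 3 = 25/9)
B = -63
y = 25 (y = 5² = 25)
L(I) = 203/198 (L(I) = I/I + (25/9)/110 = 1 + (25/9)*(1/110) = 1 + 5/198 = 203/198)
(B + y)² - L(W) = (-63 + 25)² - 1*203/198 = (-38)² - 203/198 = 1444 - 203/198 = 285709/198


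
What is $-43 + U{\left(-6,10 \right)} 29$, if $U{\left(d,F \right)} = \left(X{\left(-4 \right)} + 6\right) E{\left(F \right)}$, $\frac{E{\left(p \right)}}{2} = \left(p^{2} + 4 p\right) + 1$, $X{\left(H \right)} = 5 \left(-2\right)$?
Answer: $-32755$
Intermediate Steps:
$X{\left(H \right)} = -10$
$E{\left(p \right)} = 2 + 2 p^{2} + 8 p$ ($E{\left(p \right)} = 2 \left(\left(p^{2} + 4 p\right) + 1\right) = 2 \left(1 + p^{2} + 4 p\right) = 2 + 2 p^{2} + 8 p$)
$U{\left(d,F \right)} = -8 - 32 F - 8 F^{2}$ ($U{\left(d,F \right)} = \left(-10 + 6\right) \left(2 + 2 F^{2} + 8 F\right) = - 4 \left(2 + 2 F^{2} + 8 F\right) = -8 - 32 F - 8 F^{2}$)
$-43 + U{\left(-6,10 \right)} 29 = -43 + \left(-8 - 320 - 8 \cdot 10^{2}\right) 29 = -43 + \left(-8 - 320 - 800\right) 29 = -43 - 32712 = -32755$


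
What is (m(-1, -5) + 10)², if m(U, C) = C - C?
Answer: 100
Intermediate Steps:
m(U, C) = 0
(m(-1, -5) + 10)² = (0 + 10)² = 10² = 100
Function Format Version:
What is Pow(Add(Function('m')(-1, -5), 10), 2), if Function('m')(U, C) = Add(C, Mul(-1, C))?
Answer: 100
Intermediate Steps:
Function('m')(U, C) = 0
Pow(Add(Function('m')(-1, -5), 10), 2) = Pow(Add(0, 10), 2) = Pow(10, 2) = 100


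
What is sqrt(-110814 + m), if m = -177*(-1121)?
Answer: sqrt(87603) ≈ 295.98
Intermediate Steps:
m = 198417
sqrt(-110814 + m) = sqrt(-110814 + 198417) = sqrt(87603)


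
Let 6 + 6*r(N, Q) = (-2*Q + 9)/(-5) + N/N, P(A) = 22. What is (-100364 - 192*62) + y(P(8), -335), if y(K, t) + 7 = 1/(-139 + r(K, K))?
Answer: -46706403/416 ≈ -1.1228e+5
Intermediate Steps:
r(N, Q) = -17/15 + Q/15 (r(N, Q) = -1 + ((-2*Q + 9)/(-5) + N/N)/6 = -1 + ((9 - 2*Q)*(-⅕) + 1)/6 = -1 + ((-9/5 + 2*Q/5) + 1)/6 = -1 + (-⅘ + 2*Q/5)/6 = -1 + (-2/15 + Q/15) = -17/15 + Q/15)
y(K, t) = -7 + 1/(-2102/15 + K/15) (y(K, t) = -7 + 1/(-139 + (-17/15 + K/15)) = -7 + 1/(-2102/15 + K/15))
(-100364 - 192*62) + y(P(8), -335) = (-100364 - 192*62) + (14729 - 7*22)/(-2102 + 22) = (-100364 - 11904) + (14729 - 154)/(-2080) = -112268 - 1/2080*14575 = -112268 - 2915/416 = -46706403/416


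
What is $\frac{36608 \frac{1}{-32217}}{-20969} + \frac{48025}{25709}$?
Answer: $\frac{2495740555069}{1335994433889} \approx 1.8681$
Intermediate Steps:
$\frac{36608 \frac{1}{-32217}}{-20969} + \frac{48025}{25709} = 36608 \left(- \frac{1}{32217}\right) \left(- \frac{1}{20969}\right) + 48025 \cdot \frac{1}{25709} = \left(- \frac{36608}{32217}\right) \left(- \frac{1}{20969}\right) + \frac{48025}{25709} = \frac{2816}{51966021} + \frac{48025}{25709} = \frac{2495740555069}{1335994433889}$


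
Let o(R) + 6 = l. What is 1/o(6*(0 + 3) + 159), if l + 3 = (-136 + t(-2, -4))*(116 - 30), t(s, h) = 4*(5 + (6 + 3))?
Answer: -1/6889 ≈ -0.00014516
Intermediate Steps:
t(s, h) = 56 (t(s, h) = 4*(5 + 9) = 4*14 = 56)
l = -6883 (l = -3 + (-136 + 56)*(116 - 30) = -3 - 80*86 = -3 - 6880 = -6883)
o(R) = -6889 (o(R) = -6 - 6883 = -6889)
1/o(6*(0 + 3) + 159) = 1/(-6889) = -1/6889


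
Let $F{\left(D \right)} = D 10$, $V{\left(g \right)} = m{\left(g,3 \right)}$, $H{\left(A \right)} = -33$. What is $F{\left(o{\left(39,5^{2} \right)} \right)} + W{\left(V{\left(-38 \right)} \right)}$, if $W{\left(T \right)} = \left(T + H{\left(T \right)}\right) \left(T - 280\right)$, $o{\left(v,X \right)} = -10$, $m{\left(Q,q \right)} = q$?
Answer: $8210$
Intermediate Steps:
$V{\left(g \right)} = 3$
$F{\left(D \right)} = 10 D$
$W{\left(T \right)} = \left(-280 + T\right) \left(-33 + T\right)$ ($W{\left(T \right)} = \left(T - 33\right) \left(T - 280\right) = \left(-33 + T\right) \left(-280 + T\right) = \left(-280 + T\right) \left(-33 + T\right)$)
$F{\left(o{\left(39,5^{2} \right)} \right)} + W{\left(V{\left(-38 \right)} \right)} = 10 \left(-10\right) + \left(9240 + 3^{2} - 939\right) = -100 + \left(9240 + 9 - 939\right) = -100 + 8310 = 8210$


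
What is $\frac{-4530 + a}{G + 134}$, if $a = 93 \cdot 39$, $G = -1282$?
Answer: $\frac{129}{164} \approx 0.78658$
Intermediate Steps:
$a = 3627$
$\frac{-4530 + a}{G + 134} = \frac{-4530 + 3627}{-1282 + 134} = - \frac{903}{-1148} = \left(-903\right) \left(- \frac{1}{1148}\right) = \frac{129}{164}$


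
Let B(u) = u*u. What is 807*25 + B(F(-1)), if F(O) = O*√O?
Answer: 20174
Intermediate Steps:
F(O) = O^(3/2)
B(u) = u²
807*25 + B(F(-1)) = 807*25 + ((-1)^(3/2))² = 20175 + (-I)² = 20175 - 1 = 20174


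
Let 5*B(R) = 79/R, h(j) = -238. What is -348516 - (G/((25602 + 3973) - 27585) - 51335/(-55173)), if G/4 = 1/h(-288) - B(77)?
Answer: -125222742362772632/359301748575 ≈ -3.4852e+5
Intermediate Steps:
B(R) = 79/(5*R) (B(R) = (79/R)/5 = 79/(5*R))
G = -5482/6545 (G = 4*(1/(-238) - 79/(5*77)) = 4*(-1/238 - 79/(5*77)) = 4*(-1/238 - 1*79/385) = 4*(-1/238 - 79/385) = 4*(-2741/13090) = -5482/6545 ≈ -0.83759)
-348516 - (G/((25602 + 3973) - 27585) - 51335/(-55173)) = -348516 - (-5482/(6545*((25602 + 3973) - 27585)) - 51335/(-55173)) = -348516 - (-5482/(6545*(29575 - 27585)) - 51335*(-1/55173)) = -348516 - (-5482/6545/1990 + 51335/55173) = -348516 - (-5482/6545*1/1990 + 51335/55173) = -348516 - (-2741/6512275 + 51335/55173) = -348516 - 1*334156407932/359301748575 = -348516 - 334156407932/359301748575 = -125222742362772632/359301748575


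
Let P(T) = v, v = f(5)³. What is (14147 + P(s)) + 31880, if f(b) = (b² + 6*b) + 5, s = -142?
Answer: 262027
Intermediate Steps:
f(b) = 5 + b² + 6*b
v = 216000 (v = (5 + 5² + 6*5)³ = (5 + 25 + 30)³ = 60³ = 216000)
P(T) = 216000
(14147 + P(s)) + 31880 = (14147 + 216000) + 31880 = 230147 + 31880 = 262027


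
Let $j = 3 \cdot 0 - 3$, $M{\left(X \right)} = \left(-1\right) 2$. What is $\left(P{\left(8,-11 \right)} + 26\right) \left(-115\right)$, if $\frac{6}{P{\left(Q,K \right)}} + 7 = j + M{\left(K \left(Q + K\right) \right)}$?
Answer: $- \frac{5865}{2} \approx -2932.5$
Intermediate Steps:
$M{\left(X \right)} = -2$
$j = -3$ ($j = 0 - 3 = -3$)
$P{\left(Q,K \right)} = - \frac{1}{2}$ ($P{\left(Q,K \right)} = \frac{6}{-7 - 5} = \frac{6}{-12} = 6 \left(- \frac{1}{12}\right) = - \frac{1}{2}$)
$\left(P{\left(8,-11 \right)} + 26\right) \left(-115\right) = \left(- \frac{1}{2} + 26\right) \left(-115\right) = \frac{51}{2} \left(-115\right) = - \frac{5865}{2}$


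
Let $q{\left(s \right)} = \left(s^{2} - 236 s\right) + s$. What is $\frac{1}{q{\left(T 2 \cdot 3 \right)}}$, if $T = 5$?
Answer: $- \frac{1}{6150} \approx -0.0001626$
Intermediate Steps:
$q{\left(s \right)} = s^{2} - 235 s$
$\frac{1}{q{\left(T 2 \cdot 3 \right)}} = \frac{1}{5 \cdot 2 \cdot 3 \left(-235 + 5 \cdot 2 \cdot 3\right)} = \frac{1}{10 \cdot 3 \left(-235 + 10 \cdot 3\right)} = \frac{1}{30 \left(-235 + 30\right)} = \frac{1}{30 \left(-205\right)} = \frac{1}{-6150} = - \frac{1}{6150}$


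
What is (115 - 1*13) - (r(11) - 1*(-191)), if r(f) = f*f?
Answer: -210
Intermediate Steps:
r(f) = f**2
(115 - 1*13) - (r(11) - 1*(-191)) = (115 - 1*13) - (11**2 - 1*(-191)) = (115 - 13) - (121 + 191) = 102 - 1*312 = 102 - 312 = -210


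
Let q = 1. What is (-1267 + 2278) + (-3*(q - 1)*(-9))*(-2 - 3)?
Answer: 1011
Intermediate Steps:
(-1267 + 2278) + (-3*(q - 1)*(-9))*(-2 - 3) = (-1267 + 2278) + (-3*(1 - 1)*(-9))*(-2 - 3) = 1011 + (-3*0*(-9))*(-5) = 1011 + (0*(-9))*(-5) = 1011 + 0*(-5) = 1011 + 0 = 1011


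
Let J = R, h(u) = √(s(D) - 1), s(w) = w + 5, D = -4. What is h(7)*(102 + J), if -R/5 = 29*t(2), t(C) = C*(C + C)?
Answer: 0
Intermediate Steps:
t(C) = 2*C² (t(C) = C*(2*C) = 2*C²)
s(w) = 5 + w
R = -1160 (R = -145*2*2² = -145*2*4 = -145*8 = -5*232 = -1160)
h(u) = 0 (h(u) = √((5 - 4) - 1) = √(1 - 1) = √0 = 0)
J = -1160
h(7)*(102 + J) = 0*(102 - 1160) = 0*(-1058) = 0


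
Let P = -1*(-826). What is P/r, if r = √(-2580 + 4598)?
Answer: 413*√2018/1009 ≈ 18.387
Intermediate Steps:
P = 826
r = √2018 ≈ 44.922
P/r = 826/(√2018) = 826*(√2018/2018) = 413*√2018/1009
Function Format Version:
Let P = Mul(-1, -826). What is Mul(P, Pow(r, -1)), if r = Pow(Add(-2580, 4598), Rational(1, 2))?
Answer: Mul(Rational(413, 1009), Pow(2018, Rational(1, 2))) ≈ 18.387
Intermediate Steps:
P = 826
r = Pow(2018, Rational(1, 2)) ≈ 44.922
Mul(P, Pow(r, -1)) = Mul(826, Pow(Pow(2018, Rational(1, 2)), -1)) = Mul(826, Mul(Rational(1, 2018), Pow(2018, Rational(1, 2)))) = Mul(Rational(413, 1009), Pow(2018, Rational(1, 2)))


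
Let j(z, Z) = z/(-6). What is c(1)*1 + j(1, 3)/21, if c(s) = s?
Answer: 125/126 ≈ 0.99206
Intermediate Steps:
j(z, Z) = -z/6 (j(z, Z) = z*(-1/6) = -z/6)
c(1)*1 + j(1, 3)/21 = 1*1 - 1/6*1/21 = 1 - 1/6*1/21 = 1 - 1/126 = 125/126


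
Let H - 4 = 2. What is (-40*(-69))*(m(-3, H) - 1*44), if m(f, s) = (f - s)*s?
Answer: -270480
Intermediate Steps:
H = 6 (H = 4 + 2 = 6)
m(f, s) = s*(f - s)
(-40*(-69))*(m(-3, H) - 1*44) = (-40*(-69))*(6*(-3 - 1*6) - 1*44) = 2760*(6*(-3 - 6) - 44) = 2760*(6*(-9) - 44) = 2760*(-54 - 44) = 2760*(-98) = -270480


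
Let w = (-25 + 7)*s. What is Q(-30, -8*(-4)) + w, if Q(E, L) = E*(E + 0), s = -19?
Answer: 1242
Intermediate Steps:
w = 342 (w = (-25 + 7)*(-19) = -18*(-19) = 342)
Q(E, L) = E**2 (Q(E, L) = E*E = E**2)
Q(-30, -8*(-4)) + w = (-30)**2 + 342 = 900 + 342 = 1242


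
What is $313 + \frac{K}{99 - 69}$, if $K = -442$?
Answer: $\frac{4474}{15} \approx 298.27$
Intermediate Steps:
$313 + \frac{K}{99 - 69} = 313 + \frac{1}{99 - 69} \left(-442\right) = 313 + \frac{1}{30} \left(-442\right) = 313 - \frac{221}{15} = \frac{4474}{15}$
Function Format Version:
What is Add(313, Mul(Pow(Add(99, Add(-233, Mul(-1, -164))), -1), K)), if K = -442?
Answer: Rational(4474, 15) ≈ 298.27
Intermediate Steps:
Add(313, Mul(Pow(Add(99, Add(-233, Mul(-1, -164))), -1), K)) = Add(313, Mul(Pow(Add(99, Add(-233, Mul(-1, -164))), -1), -442)) = Add(313, Mul(Pow(Add(99, Add(-233, 164)), -1), -442)) = Add(313, Mul(Pow(Add(99, -69), -1), -442)) = Add(313, Mul(Pow(30, -1), -442)) = Add(313, Mul(Rational(1, 30), -442)) = Add(313, Rational(-221, 15)) = Rational(4474, 15)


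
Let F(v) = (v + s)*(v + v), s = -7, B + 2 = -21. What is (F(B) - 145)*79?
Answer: 97565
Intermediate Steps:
B = -23 (B = -2 - 21 = -23)
F(v) = 2*v*(-7 + v) (F(v) = (v - 7)*(v + v) = (-7 + v)*(2*v) = 2*v*(-7 + v))
(F(B) - 145)*79 = (2*(-23)*(-7 - 23) - 145)*79 = (2*(-23)*(-30) - 145)*79 = (1380 - 145)*79 = 1235*79 = 97565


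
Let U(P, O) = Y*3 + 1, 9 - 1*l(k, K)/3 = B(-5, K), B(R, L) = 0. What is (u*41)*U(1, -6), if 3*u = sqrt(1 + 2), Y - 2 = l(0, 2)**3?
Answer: 2421296*sqrt(3)/3 ≈ 1.3979e+6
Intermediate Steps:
l(k, K) = 27 (l(k, K) = 27 - 3*0 = 27 + 0 = 27)
Y = 19685 (Y = 2 + 27**3 = 2 + 19683 = 19685)
U(P, O) = 59056 (U(P, O) = 19685*3 + 1 = 59055 + 1 = 59056)
u = sqrt(3)/3 (u = sqrt(1 + 2)/3 = sqrt(3)/3 ≈ 0.57735)
(u*41)*U(1, -6) = ((sqrt(3)/3)*41)*59056 = (41*sqrt(3)/3)*59056 = 2421296*sqrt(3)/3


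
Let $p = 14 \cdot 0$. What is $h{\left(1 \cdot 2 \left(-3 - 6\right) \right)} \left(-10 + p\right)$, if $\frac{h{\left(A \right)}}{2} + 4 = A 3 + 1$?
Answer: $1140$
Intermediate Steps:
$p = 0$
$h{\left(A \right)} = -6 + 6 A$ ($h{\left(A \right)} = -8 + 2 \left(A 3 + 1\right) = -8 + 2 \left(3 A + 1\right) = -8 + 2 \left(1 + 3 A\right) = -8 + \left(2 + 6 A\right) = -6 + 6 A$)
$h{\left(1 \cdot 2 \left(-3 - 6\right) \right)} \left(-10 + p\right) = \left(-6 + 6 \cdot 1 \cdot 2 \left(-3 - 6\right)\right) \left(-10 + 0\right) = \left(-6 + 6 \cdot 1 \cdot 2 \left(-3 - 6\right)\right) \left(-10\right) = \left(-6 + 6 \cdot 1 \cdot 2 \left(-9\right)\right) \left(-10\right) = \left(-6 + 6 \cdot 1 \left(-18\right)\right) \left(-10\right) = \left(-6 + 6 \left(-18\right)\right) \left(-10\right) = \left(-6 - 108\right) \left(-10\right) = \left(-114\right) \left(-10\right) = 1140$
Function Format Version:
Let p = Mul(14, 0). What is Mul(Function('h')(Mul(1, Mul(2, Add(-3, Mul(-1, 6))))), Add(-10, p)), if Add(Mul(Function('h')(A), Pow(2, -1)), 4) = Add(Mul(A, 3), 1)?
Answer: 1140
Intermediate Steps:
p = 0
Function('h')(A) = Add(-6, Mul(6, A)) (Function('h')(A) = Add(-8, Mul(2, Add(Mul(A, 3), 1))) = Add(-8, Mul(2, Add(Mul(3, A), 1))) = Add(-8, Mul(2, Add(1, Mul(3, A)))) = Add(-8, Add(2, Mul(6, A))) = Add(-6, Mul(6, A)))
Mul(Function('h')(Mul(1, Mul(2, Add(-3, Mul(-1, 6))))), Add(-10, p)) = Mul(Add(-6, Mul(6, Mul(1, Mul(2, Add(-3, Mul(-1, 6)))))), Add(-10, 0)) = Mul(Add(-6, Mul(6, Mul(1, Mul(2, Add(-3, -6))))), -10) = Mul(Add(-6, Mul(6, Mul(1, Mul(2, -9)))), -10) = Mul(Add(-6, Mul(6, Mul(1, -18))), -10) = Mul(Add(-6, Mul(6, -18)), -10) = Mul(Add(-6, -108), -10) = Mul(-114, -10) = 1140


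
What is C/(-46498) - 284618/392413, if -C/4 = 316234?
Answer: 241571581402/9123209837 ≈ 26.479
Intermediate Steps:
C = -1264936 (C = -4*316234 = -1264936)
C/(-46498) - 284618/392413 = -1264936/(-46498) - 284618/392413 = -1264936*(-1/46498) - 284618*1/392413 = 632468/23249 - 284618/392413 = 241571581402/9123209837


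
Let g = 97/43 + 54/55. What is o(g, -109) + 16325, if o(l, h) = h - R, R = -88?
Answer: 16304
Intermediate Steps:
g = 7657/2365 (g = 97*(1/43) + 54*(1/55) = 97/43 + 54/55 = 7657/2365 ≈ 3.2376)
o(l, h) = 88 + h (o(l, h) = h - 1*(-88) = h + 88 = 88 + h)
o(g, -109) + 16325 = (88 - 109) + 16325 = -21 + 16325 = 16304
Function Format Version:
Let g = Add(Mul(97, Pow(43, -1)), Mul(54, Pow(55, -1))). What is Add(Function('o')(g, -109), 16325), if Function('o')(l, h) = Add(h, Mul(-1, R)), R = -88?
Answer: 16304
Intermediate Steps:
g = Rational(7657, 2365) (g = Add(Mul(97, Rational(1, 43)), Mul(54, Rational(1, 55))) = Add(Rational(97, 43), Rational(54, 55)) = Rational(7657, 2365) ≈ 3.2376)
Function('o')(l, h) = Add(88, h) (Function('o')(l, h) = Add(h, Mul(-1, -88)) = Add(h, 88) = Add(88, h))
Add(Function('o')(g, -109), 16325) = Add(Add(88, -109), 16325) = Add(-21, 16325) = 16304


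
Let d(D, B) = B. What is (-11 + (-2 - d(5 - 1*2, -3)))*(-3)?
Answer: 30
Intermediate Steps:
(-11 + (-2 - d(5 - 1*2, -3)))*(-3) = (-11 + (-2 - 1*(-3)))*(-3) = (-11 + (-2 + 3))*(-3) = (-11 + 1)*(-3) = -10*(-3) = 30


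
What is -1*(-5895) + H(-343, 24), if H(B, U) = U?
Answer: 5919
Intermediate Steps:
-1*(-5895) + H(-343, 24) = -1*(-5895) + 24 = 5895 + 24 = 5919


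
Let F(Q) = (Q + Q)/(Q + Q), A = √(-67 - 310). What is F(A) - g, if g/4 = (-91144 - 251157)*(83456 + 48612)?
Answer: 180828033873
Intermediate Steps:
A = I*√377 (A = √(-377) = I*√377 ≈ 19.417*I)
F(Q) = 1 (F(Q) = (2*Q)/((2*Q)) = (2*Q)*(1/(2*Q)) = 1)
g = -180828033872 (g = 4*((-91144 - 251157)*(83456 + 48612)) = 4*(-342301*132068) = 4*(-45207008468) = -180828033872)
F(A) - g = 1 - 1*(-180828033872) = 1 + 180828033872 = 180828033873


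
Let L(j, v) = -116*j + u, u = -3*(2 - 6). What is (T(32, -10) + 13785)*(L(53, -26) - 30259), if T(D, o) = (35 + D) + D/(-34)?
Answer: -8569857860/17 ≈ -5.0411e+8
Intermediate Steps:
T(D, o) = 35 + 33*D/34 (T(D, o) = (35 + D) + D*(-1/34) = (35 + D) - D/34 = 35 + 33*D/34)
u = 12 (u = -3*(-4) = 12)
L(j, v) = 12 - 116*j (L(j, v) = -116*j + 12 = 12 - 116*j)
(T(32, -10) + 13785)*(L(53, -26) - 30259) = ((35 + (33/34)*32) + 13785)*((12 - 116*53) - 30259) = ((35 + 528/17) + 13785)*((12 - 6148) - 30259) = (1123/17 + 13785)*(-6136 - 30259) = (235468/17)*(-36395) = -8569857860/17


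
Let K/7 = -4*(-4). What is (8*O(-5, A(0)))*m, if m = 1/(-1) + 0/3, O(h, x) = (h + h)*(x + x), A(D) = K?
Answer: 17920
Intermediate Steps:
K = 112 (K = 7*(-4*(-4)) = 7*16 = 112)
A(D) = 112
O(h, x) = 4*h*x (O(h, x) = (2*h)*(2*x) = 4*h*x)
m = -1 (m = 1*(-1) + 0*(1/3) = -1 + 0 = -1)
(8*O(-5, A(0)))*m = (8*(4*(-5)*112))*(-1) = (8*(-2240))*(-1) = -17920*(-1) = 17920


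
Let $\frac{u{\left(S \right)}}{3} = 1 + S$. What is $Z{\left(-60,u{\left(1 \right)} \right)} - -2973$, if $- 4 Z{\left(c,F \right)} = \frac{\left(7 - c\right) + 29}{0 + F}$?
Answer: $2969$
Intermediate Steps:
$u{\left(S \right)} = 3 + 3 S$ ($u{\left(S \right)} = 3 \left(1 + S\right) = 3 + 3 S$)
$Z{\left(c,F \right)} = - \frac{36 - c}{4 F}$ ($Z{\left(c,F \right)} = - \frac{\left(\left(7 - c\right) + 29\right) \frac{1}{0 + F}}{4} = - \frac{\left(36 - c\right) \frac{1}{F}}{4} = - \frac{\frac{1}{F} \left(36 - c\right)}{4} = - \frac{36 - c}{4 F}$)
$Z{\left(-60,u{\left(1 \right)} \right)} - -2973 = \frac{-36 - 60}{4 \left(3 + 3 \cdot 1\right)} - -2973 = \frac{1}{4} \frac{1}{3 + 3} \left(-96\right) + 2973 = \frac{1}{4} \cdot \frac{1}{6} \left(-96\right) + 2973 = -4 + 2973 = 2969$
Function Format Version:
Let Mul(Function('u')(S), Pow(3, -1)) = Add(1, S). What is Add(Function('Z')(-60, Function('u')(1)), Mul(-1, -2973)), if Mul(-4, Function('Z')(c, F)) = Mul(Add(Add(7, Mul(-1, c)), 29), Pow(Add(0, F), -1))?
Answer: 2969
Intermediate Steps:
Function('u')(S) = Add(3, Mul(3, S)) (Function('u')(S) = Mul(3, Add(1, S)) = Add(3, Mul(3, S)))
Function('Z')(c, F) = Mul(Rational(-1, 4), Pow(F, -1), Add(36, Mul(-1, c))) (Function('Z')(c, F) = Mul(Rational(-1, 4), Mul(Add(Add(7, Mul(-1, c)), 29), Pow(Add(0, F), -1))) = Mul(Rational(-1, 4), Mul(Add(36, Mul(-1, c)), Pow(F, -1))) = Mul(Rational(-1, 4), Mul(Pow(F, -1), Add(36, Mul(-1, c)))) = Mul(Rational(-1, 4), Pow(F, -1), Add(36, Mul(-1, c))))
Add(Function('Z')(-60, Function('u')(1)), Mul(-1, -2973)) = Add(Mul(Rational(1, 4), Pow(Add(3, Mul(3, 1)), -1), Add(-36, -60)), Mul(-1, -2973)) = Add(Mul(Rational(1, 4), Pow(Add(3, 3), -1), -96), 2973) = Add(Mul(Rational(1, 4), Pow(6, -1), -96), 2973) = Add(Mul(Rational(1, 4), Rational(1, 6), -96), 2973) = Add(-4, 2973) = 2969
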